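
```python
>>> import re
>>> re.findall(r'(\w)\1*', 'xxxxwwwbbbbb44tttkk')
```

`\1` has to match the exact text group 1 already captured.
Walking the string: at [0:4] match 'xxxx', group 1 = 'x'; at [4:7] match 'www', group 1 = 'w'; at [7:12] match 'bbbbb', group 1 = 'b'; at [12:14] match '44', group 1 = '4'; at [14:17] match 'ttt', group 1 = 't'; ….
`findall` collects group 1 from each match (6 total).

['x', 'w', 'b', '4', 't', 'k']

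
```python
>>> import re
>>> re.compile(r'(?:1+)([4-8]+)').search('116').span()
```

This matches one or more of a literal '1' (non-capturing group); then one or more of a character in [4-8] (captured).
Unlike `match`, `search` isn't anchored — it looks for the pattern anywhere in the string.
The match spans [0:3] → '116'.
Captured: group 1 = '6'.

(0, 3)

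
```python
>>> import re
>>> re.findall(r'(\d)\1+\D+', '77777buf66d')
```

['7', '6']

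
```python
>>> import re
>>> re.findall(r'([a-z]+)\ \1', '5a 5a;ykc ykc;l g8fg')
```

A backreference is literal: `\1` must see the identical characters the first group matched.
Walking the string: at [6:13] match 'ykc ykc', group 1 = 'ykc'.
One capturing group, so `findall` returns just the captured substring from the one match — 1 in all.

['ykc']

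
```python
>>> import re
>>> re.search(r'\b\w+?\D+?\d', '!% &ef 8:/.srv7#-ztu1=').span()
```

(4, 8)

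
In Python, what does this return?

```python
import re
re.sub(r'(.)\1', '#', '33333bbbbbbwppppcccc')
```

'##3###w####'

`\1` is not a pattern — it's the concrete string captured by group 1, re-applied verbatim.
Matches: at [0:2] → '33'; at [2:4] → '33'; at [5:7] → 'bb'; at [7:9] → 'bb'; at [9:11] → 'bb'; ….
Each match is replaced by '#'.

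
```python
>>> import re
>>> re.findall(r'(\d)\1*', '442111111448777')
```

`\1` has to match the exact text group 1 already captured.
One capturing group, so `findall` returns just the captured substring from each match — 6 in all.

['4', '2', '1', '4', '8', '7']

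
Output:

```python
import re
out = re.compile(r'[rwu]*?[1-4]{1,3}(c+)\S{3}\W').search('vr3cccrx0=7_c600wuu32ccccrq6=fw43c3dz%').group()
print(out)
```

The match spans [1:10] → 'r3cccrx0='.

r3cccrx0=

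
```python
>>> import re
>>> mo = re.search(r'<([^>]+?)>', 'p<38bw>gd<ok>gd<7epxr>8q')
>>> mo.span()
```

(1, 7)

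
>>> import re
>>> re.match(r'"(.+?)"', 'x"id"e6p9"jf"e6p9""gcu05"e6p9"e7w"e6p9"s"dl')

None

`re.match` only tries the pattern at the start of the string.
Here the pattern fails at index 0, so the call returns None.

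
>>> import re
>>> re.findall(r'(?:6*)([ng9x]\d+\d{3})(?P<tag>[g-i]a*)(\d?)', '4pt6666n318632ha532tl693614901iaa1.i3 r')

This matches zero or more of a literal '6' (non-capturing group); then one of [ng9x], then one or more of a digit, then exactly 3 of a digit (captured); then a character in [g-i], then zero or more of a literal 'a' (captured as 'tag'); then optionally a digit (captured).
Multiple groups make `findall` return tuples — one 3-tuple for each match.

[('n318632', 'ha', '5'), ('93614901', 'iaa', '1')]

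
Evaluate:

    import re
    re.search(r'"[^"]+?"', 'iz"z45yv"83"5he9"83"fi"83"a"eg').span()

Unlike `match`, `search` isn't anchored — it looks for the pattern anywhere in the string.
The match spans [2:9] → '"z45yv"'.

(2, 9)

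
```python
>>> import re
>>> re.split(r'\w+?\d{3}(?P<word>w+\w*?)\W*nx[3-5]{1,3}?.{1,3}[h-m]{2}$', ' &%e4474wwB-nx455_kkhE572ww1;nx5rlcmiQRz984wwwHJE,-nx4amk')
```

Pattern: one or more of a word character (lazy), then exactly 3 of a digit; then one or more of a literal 'w', then zero or more of a word character (lazy) (captured as 'word'); then zero or more of a non-word character, then the literal 'nx'; then 1 to 3 of a character in [3-5] (lazy), then 1 to 3 of any character, then exactly 2 of a character in [h-m]; then anchored at the end.
Matches to split on: at [29:57] → 'nx5rlcmiQRz984wwwHJE,-nx4amk'.
`re.split` interleaves the captured-group text with the surrounding fragments.

[' &%e4474wwB-nx455_kkhE572ww1;', 'wwwHJE', '']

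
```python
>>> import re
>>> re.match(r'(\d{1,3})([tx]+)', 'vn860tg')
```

None

Pattern: 1 to 3 of a digit (captured); then one or more of one of [tx] (captured).
`match` is anchored at position 0; if the pattern doesn't fit there, it returns None.
Here the string doesn't start with a match, so the call returns None.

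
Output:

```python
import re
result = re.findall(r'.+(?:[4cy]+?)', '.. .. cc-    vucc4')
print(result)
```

['.. .. cc-    vucc4']

This matches one or more of any character; then one or more of one of [4cy] (lazy) (non-capturing group).
Matches: at [0:18] → '.. .. cc-    vucc4'.
No capturing groups, so `findall` returns the 1 full match string.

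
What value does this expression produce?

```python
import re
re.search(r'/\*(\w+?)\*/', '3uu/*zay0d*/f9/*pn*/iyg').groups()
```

('zay0d',)

Unlike `match`, `search` isn't anchored — it looks for the pattern anywhere in the string.
The match spans [3:12] → '/*zay0d*/'.
Captured: group 1 = 'zay0d'.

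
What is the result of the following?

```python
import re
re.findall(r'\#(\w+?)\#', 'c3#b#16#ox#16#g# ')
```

['b', 'ox', 'g']

One capturing group, so `findall` returns just the captured substring from each match — 3 in all.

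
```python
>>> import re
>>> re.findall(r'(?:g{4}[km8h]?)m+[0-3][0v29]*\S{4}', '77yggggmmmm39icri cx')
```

['ggggmmmm39icri']

This matches exactly 4 of the literal 'g', then optionally one of [km8h] (non-capturing group); then one or more of a literal 'm', then a character in [0-3], then zero or more of one of [0v29]; then exactly 4 of a non-whitespace character.
Walking the string: at [3:17] → 'ggggmmmm39icri'.
No capturing groups, so `findall` returns the 1 full match string.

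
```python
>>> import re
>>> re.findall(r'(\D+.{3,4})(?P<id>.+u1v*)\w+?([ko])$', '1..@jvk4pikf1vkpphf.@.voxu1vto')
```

[('..@jvk4pik', 'f1vkpphf.@.voxu1v', 'o')]

Pattern: one or more of a non-digit, then 3 to 4 of any character (captured); then one or more of any character, then the literal 'u1', then zero or more of the literal 'v' (captured as 'id'); then one or more of a word character (lazy); then one of [ko] (captured); then anchored at the end.
Walking the string: at [1:30] match '..@jvk4pikf1vkpphf.@.voxu1vto', groups = ('..@jvk4pik', 'f1vkpphf.@.voxu1v', 'o').
Multiple groups make `findall` return tuples — one 3-tuple for the one match.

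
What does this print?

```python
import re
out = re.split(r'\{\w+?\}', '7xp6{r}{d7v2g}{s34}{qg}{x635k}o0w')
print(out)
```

['7xp6', '', '', '', '', 'o0w']

Matches to split on: at [4:7] → '{r}'; at [7:14] → '{d7v2g}'; at [14:19] → '{s34}'; at [19:23] → '{qg}'; at [23:30] → '{x635k}'.
The string is cut at each match, leaving 6 pieces.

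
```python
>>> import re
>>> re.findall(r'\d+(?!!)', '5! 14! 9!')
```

Because the assertion is negative and zero-width, positions next to the forbidden text are skipped.
Walking the string: at [3:4] → '1'.
No capturing groups, so `findall` returns the 1 full match string.

['1']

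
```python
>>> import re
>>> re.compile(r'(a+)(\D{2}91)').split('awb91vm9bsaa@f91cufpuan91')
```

['', 'a', 'wb91', 'vm9bs', 'aa', '@f91', 'cufpuan91']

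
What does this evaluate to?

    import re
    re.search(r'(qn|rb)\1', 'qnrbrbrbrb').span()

(2, 6)

`\1` has to match the exact text group 1 already captured.
The match spans [2:6] → 'rbrb'.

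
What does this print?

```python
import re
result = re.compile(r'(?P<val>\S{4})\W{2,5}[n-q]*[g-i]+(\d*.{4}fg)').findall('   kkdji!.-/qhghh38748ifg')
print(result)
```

This matches exactly 4 of a non-whitespace character (captured as 'val'); then 2 to 5 of a non-word character, then zero or more of a character in [n-q], then one or more of a character in [g-i]; then zero or more of a digit, then exactly 4 of any character, then the literal 'fg' (captured).
Matches: at [4:25] match 'kdji!.-/qhghh38748ifg', groups = ('kdji', '38748ifg').
2 groups means the one result is a tuple of 2 captured strings — 1 here.

[('kdji', '38748ifg')]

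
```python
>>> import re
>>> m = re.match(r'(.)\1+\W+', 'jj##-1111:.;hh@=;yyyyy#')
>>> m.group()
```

'jj##-'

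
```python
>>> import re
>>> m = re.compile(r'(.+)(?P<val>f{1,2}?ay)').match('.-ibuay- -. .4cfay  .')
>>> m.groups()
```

The pattern matches one or more of any character (captured); then 1 to 2 of a literal 'f' (lazy), then the literal 'ay' (captured as 'val').
`re.match` won't scan ahead — the pattern has to work from the very first character.
The match spans [0:18] → '.-ibuay- -. .4cfay'.
Captured: group 1 = '.-ibuay- -. .4c', group 2 = 'fay'.

('.-ibuay- -. .4c', 'fay')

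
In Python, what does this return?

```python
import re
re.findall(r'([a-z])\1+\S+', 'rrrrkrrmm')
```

`\1` is not a pattern — it's the concrete string captured by group 1, re-applied verbatim.
Scanning left to right: at [0:9] match 'rrrrkrrmm', group 1 = 'r'.
`findall` collects group 1 from the one match (1 total).

['r']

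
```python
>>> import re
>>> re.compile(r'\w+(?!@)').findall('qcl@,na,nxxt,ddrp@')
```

The negative lookahead/lookbehind blocks any match where the forbidden context is present.
Matches: at [0:2] → 'qc'; at [5:7] → 'na'; at [8:12] → 'nxxt'; at [13:16] → 'ddr'.
No capturing groups, so `findall` returns the 4 full match strings.

['qc', 'na', 'nxxt', 'ddr']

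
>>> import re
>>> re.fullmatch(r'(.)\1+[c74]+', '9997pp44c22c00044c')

`fullmatch` succeeds only if the pattern covers the string from start to end.
Here there's no way to consume every character, so the call returns None.

None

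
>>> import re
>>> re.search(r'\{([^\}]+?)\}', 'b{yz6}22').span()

Unlike `match`, `search` isn't anchored — it looks for the pattern anywhere in the string.
The match spans [1:6] → '{yz6}'.
Captured: group 1 = 'yz6'.

(1, 6)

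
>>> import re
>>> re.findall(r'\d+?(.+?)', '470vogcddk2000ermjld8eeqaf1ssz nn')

['7', 'v', '0', '0', 'e', 's']

Because the quantifier is non-greedy, it stops expanding at the earliest point where the rest of the pattern can succeed.
`findall` collects group 1 from each match (6 total).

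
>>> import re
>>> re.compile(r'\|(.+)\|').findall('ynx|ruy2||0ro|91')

['ruy2||0ro']

Matches: at [3:14] match '|ruy2||0ro|', group 1 = 'ruy2||0ro'.
One capturing group, so `findall` returns just the captured substring from the one match — 1 in all.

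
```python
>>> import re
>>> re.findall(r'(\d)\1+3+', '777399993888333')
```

A backreference is literal: `\1` must see the identical characters the first group matched.
`findall` collects group 1 from each match (3 total).

['7', '9', '8']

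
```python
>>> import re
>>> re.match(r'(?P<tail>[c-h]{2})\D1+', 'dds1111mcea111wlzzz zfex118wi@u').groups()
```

('dd',)

Pattern: exactly 2 of a character in [c-h] (captured as 'tail'); then a non-digit; then one or more of a literal '1'.
`match` is anchored at position 0; if the pattern doesn't fit there, it returns None.
The match spans [0:7] → 'dds1111'.
Captured: group 1 = 'dd'.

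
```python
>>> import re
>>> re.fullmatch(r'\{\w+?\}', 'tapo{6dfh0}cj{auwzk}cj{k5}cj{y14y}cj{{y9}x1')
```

`fullmatch` succeeds only if the pattern covers the string from start to end.
Here there's no way to consume every character, so the call returns None.

None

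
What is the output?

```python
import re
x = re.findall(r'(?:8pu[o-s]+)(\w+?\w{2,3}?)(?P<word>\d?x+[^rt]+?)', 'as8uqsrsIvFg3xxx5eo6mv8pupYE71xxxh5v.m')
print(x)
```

The pattern matches the literal '8pu', then one or more of a character in [o-s] (non-capturing group); then one or more of a word character (lazy), then 2 to 3 of a word character (lazy) (captured); then optionally a digit, then one or more of a literal 'x', then one or more of any character except [rt] (lazy) (captured as 'word').
Scanning left to right: at [22:34] match '8pupYE71xxxh', groups = ('YE7', '1xxxh').
`findall` packs the 2 group values into a tuple for every match.

[('YE7', '1xxxh')]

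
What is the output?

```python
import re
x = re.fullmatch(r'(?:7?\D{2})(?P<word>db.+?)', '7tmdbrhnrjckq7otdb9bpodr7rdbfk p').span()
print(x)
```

Pattern: optionally the literal '7', then exactly 2 of a non-digit (non-capturing group); then the literal 'db', then one or more of any character (lazy) (captured as 'word').
`re.fullmatch` requires the pattern to consume the entire string.
The match spans [0:32] → '7tmdbrhnrjckq7otdb9bpodr7rdbfk p'.
Captured: group 1 = 'dbrhnrjckq7otdb9bpodr7rdbfk p'.

(0, 32)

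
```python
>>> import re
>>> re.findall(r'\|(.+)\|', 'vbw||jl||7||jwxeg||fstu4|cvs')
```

Matches: at [3:25] match '||jl||7||jwxeg||fstu4|', group 1 = '|jl||7||jwxeg||fstu4'.
`findall` collects group 1 from the one match (1 total).

['|jl||7||jwxeg||fstu4']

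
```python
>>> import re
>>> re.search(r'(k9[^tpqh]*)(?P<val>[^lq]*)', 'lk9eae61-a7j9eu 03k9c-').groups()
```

('k9eae61-a7j9eu 03k9c-', '')

The pattern matches the literal 'k9', then zero or more of any character except [tpqh] (captured); then zero or more of any character except [lq] (captured as 'val').
`re.search` scans for the first position where the pattern succeeds.
The match spans [1:22] → 'k9eae61-a7j9eu 03k9c-'.
Captured: group 1 = 'k9eae61-a7j9eu 03k9c-', group 2 = ''.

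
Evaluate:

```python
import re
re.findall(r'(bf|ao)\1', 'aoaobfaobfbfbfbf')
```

['ao', 'bf', 'bf']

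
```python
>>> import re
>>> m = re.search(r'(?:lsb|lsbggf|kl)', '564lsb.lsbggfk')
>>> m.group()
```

`search` walks the string left to right and returns the first match it finds.
The match spans [3:6] → 'lsb'.

'lsb'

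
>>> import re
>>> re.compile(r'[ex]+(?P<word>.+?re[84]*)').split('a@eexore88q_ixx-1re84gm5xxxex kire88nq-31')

['a@', 'ore88', 'q_i', '-1re84', 'gm5', ' kire88', 'nq-31']

The pattern matches one or more of one of [ex]; then one or more of any character (lazy), then the literal 're', then zero or more of one of [84] (captured as 'word').
With the lazy modifier that quantifier settles for the fewest repetitions that let the rest of the pattern succeed (the atoms after it are unaffected and can still be greedy).
Matches to split on: at [2:10] → 'eexore88'; at [13:21] → 'xx-1re84'; at [24:36] → 'xxxex kire88'.
Because the pattern has a capturing group, `split` also inserts each captured text between the pieces.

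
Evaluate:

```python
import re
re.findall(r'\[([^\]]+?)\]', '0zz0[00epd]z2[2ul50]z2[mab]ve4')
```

Walking the string: at [4:11] match '[00epd]', group 1 = '00epd'; at [13:20] match '[2ul50]', group 1 = '2ul50'; at [22:27] match '[mab]', group 1 = 'mab'.
`findall` collects group 1 from each match (3 total).

['00epd', '2ul50', 'mab']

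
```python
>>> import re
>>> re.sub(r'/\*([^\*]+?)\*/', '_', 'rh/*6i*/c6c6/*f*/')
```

'rh_c6c6_'

Matches: at [2:8] → '/*6i*/'; at [12:17] → '/*f*/'.
Each match is replaced by '_'.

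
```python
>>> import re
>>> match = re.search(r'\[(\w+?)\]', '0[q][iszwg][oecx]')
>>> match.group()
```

The match spans [1:4] → '[q]'.

'[q]'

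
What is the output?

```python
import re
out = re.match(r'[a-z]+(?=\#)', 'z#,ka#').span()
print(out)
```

(0, 1)

The positive lookaround only admits positions where the adjacent text matches; those characters stay outside the span.
`match` is anchored at position 0; if the pattern doesn't fit there, it returns None.
The match spans [0:1] → 'z'.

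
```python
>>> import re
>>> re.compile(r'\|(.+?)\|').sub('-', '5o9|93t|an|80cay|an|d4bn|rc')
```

A non-greedy quantifier consumes as few characters as it can — just enough that the remainder of the pattern still matches from where it stops; whatever follows it matches normally.
Every occurrence is swapped for '-'.

'5o9-an-an-rc'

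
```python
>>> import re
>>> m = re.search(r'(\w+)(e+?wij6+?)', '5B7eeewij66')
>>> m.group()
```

'5B7eeewij6'

Pattern: one or more of a word character (captured); then one or more of the literal 'e' (lazy), then the literal 'wij', then one or more of a literal '6' (lazy) (captured).
Unlike `match`, `search` isn't anchored — it looks for the pattern anywhere in the string.
The match spans [0:10] → '5B7eeewij6'.
Captured: group 1 = '5B7ee', group 2 = 'ewij6'.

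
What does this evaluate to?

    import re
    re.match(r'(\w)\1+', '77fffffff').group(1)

The match spans [0:2] → '77'.
Captured: group 1 = '7'.

'7'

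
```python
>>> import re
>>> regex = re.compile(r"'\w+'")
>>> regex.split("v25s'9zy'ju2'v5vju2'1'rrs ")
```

['v25s', 'ju2', "1'rrs "]

Each match becomes a cut point; 3 segments remain.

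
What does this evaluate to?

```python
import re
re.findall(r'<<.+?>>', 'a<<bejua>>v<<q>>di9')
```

['<<bejua>>', '<<q>>']

The `?` after the quantifier makes it lazy — it takes as little as possible before letting the rest of the pattern try.
Walking the string: at [1:10] → '<<bejua>>'; at [11:16] → '<<q>>'.
With no groups in the pattern, `findall` gives back each whole match — 2 here.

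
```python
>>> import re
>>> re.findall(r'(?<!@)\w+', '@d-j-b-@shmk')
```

['j', 'b', 'hmk']

`(?!…)`/`(?<!…)` only lets a position through if the neighbouring text does NOT match; no characters are consumed.
Walking the string: at [3:4] → 'j'; at [5:6] → 'b'; at [9:12] → 'hmk'.
With no groups in the pattern, `findall` gives back each whole match — 3 here.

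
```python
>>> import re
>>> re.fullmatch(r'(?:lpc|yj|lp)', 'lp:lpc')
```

`fullmatch` succeeds only if the pattern covers the string from start to end.
Here there's no way to consume every character, so the call returns None.

None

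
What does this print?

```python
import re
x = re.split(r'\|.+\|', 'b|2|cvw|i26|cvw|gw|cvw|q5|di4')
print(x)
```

['b', 'di4']

Matches to split on: at [1:26] → '|2|cvw|i26|cvw|gw|cvw|q5|'.
Splitting on the pattern gives 2 pieces.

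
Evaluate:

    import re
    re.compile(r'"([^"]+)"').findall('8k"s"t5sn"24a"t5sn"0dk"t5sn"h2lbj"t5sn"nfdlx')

One capturing group, so `findall` returns just the captured substring from each match — 4 in all.

['s', '24a', '0dk', 'h2lbj']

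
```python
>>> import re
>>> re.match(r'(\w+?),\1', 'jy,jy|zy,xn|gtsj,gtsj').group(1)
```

`\1` is not a pattern — it's the concrete string captured by group 1, re-applied verbatim.
With `match`, the pattern is implicitly anchored at the beginning.
The match spans [0:5] → 'jy,jy'.
Captured: group 1 = 'jy'.

'jy'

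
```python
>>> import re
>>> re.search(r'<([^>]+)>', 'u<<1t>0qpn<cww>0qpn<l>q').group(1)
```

'<1t'

`search` walks the string left to right and returns the first match it finds.
The match spans [1:6] → '<<1t>'.
Captured: group 1 = '<1t'.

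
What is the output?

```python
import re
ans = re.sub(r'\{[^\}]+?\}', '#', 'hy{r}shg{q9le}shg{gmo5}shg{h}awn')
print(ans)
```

Matches: at [2:5] → '{r}'; at [8:14] → '{q9le}'; at [17:23] → '{gmo5}'; at [26:29] → '{h}'.
Each match is replaced by '#'.

hy#shg#shg#shg#awn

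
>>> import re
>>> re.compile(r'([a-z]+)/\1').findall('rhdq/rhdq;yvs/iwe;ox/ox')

The backreference `\1` re-matches whatever the first group consumed, character for character.
Walking the string: at [0:9] match 'rhdq/rhdq', group 1 = 'rhdq'; at [18:23] match 'ox/ox', group 1 = 'ox'.
`findall` collects group 1 from each match (2 total).

['rhdq', 'ox']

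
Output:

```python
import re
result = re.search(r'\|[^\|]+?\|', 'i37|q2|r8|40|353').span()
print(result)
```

(3, 7)

The match spans [3:7] → '|q2|'.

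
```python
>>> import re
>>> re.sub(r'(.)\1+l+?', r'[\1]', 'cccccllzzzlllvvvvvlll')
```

A backreference is literal: `\1` must see the identical characters the first group matched.
Matches: at [0:6] → 'cccccl'; at [7:11] → 'zzzl'; at [13:19] → 'vvvvvl'.
Each match is replaced using the text its own group 1 captured.

'[c]l[z]ll[v]ll'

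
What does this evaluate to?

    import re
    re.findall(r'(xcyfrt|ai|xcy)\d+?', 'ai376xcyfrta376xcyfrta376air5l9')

Walking the string: at [0:3] match 'ai3', group 1 = 'ai'.
`findall` collects group 1 from the one match (1 total).

['ai']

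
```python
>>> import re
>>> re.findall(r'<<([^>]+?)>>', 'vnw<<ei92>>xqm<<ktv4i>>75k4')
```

['ei92', 'ktv4i']

Walking the string: at [3:11] match '<<ei92>>', group 1 = 'ei92'; at [14:23] match '<<ktv4i>>', group 1 = 'ktv4i'.
Because there's exactly one group, `findall` drops the full match and keeps group 1 from each hit.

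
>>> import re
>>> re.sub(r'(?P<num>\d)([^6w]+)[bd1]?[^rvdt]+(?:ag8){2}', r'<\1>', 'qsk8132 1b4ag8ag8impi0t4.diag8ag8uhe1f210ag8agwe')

'qsk<8>uhe1f210ag8agwe'

The pattern matches a digit (captured as 'num'); then one or more of any character except [6w] (captured); then optionally one of [bd1], then one or more of any character except [rvdt], then the literal 'ag8' repeated 2 times.
Each match is replaced using the text its own group 1 captured.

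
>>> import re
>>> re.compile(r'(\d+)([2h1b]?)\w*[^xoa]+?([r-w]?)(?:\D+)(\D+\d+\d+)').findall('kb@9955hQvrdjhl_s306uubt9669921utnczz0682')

[('9955', 'h', '', 'z0682')]

The pattern matches one or more of a digit (captured); then optionally one of [2h1b] (captured); then zero or more of a word character, then one or more of any character except [xoa] (lazy); then optionally a character in [r-w] (captured); then one or more of a non-digit (non-capturing group); then one or more of a non-digit, then one or more of a digit, then one or more of a digit (captured).
Matches: at [3:41] match '9955hQvrdjhl_s306uubt9669921utnczz0682', groups = ('9955', 'h', '', 'z0682').
Multiple groups make `findall` return tuples — one 4-tuple for the one match.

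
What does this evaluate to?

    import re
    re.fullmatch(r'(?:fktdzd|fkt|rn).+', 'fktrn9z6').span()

`re.fullmatch` requires the pattern to consume the entire string.
The match spans [0:8] → 'fktrn9z6'.

(0, 8)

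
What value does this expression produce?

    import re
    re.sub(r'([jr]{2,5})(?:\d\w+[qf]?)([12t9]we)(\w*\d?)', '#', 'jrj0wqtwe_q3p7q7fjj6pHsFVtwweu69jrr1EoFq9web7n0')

Pattern: 2 to 5 of one of [jr] (captured); then a digit, then one or more of a word character, then optionally one of [qf] (non-capturing group); then one of [12t9], then the literal 'we' (captured); then zero or more of a word character, then optionally a digit (captured).
Matches: at [0:47] → 'jrj0wqtwe_q3p7q7fjj6pHsFVtwweu69jrr1EoFq9web7n0'.
`sub` substitutes '#' at each match site.

'#'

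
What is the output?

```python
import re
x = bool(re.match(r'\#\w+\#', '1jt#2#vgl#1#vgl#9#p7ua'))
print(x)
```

False

`match` is anchored at position 0; if the pattern doesn't fit there, it returns None.
Here the string doesn't start with a match, so the call returns None, and `bool(None)` is False.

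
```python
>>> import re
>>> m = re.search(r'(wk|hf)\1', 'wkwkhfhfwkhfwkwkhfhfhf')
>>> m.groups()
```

('wk',)

The match spans [0:4] → 'wkwk'.
Captured: group 1 = 'wk'.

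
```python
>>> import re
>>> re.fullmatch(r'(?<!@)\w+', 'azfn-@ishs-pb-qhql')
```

The negative lookaround is zero-width — it rules out positions where the adjacent text would match, without consuming anything.
`fullmatch` succeeds only if the pattern covers the string from start to end.
Here the pattern can't cover the whole string, so the call returns None.

None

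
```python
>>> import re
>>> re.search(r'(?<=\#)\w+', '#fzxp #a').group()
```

'fzxp'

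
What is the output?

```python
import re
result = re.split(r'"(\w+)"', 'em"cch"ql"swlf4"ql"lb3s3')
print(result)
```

['em', 'cch', 'ql', 'swlf4', 'ql"lb3s3']

With a capturing group present, the delimiter's captured portion is kept in the result list.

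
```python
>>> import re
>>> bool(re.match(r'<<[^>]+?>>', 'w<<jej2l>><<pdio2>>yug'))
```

False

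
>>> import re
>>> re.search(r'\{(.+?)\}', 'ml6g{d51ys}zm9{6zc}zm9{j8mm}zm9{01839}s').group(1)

`search` walks the string left to right and returns the first match it finds.
The match spans [4:11] → '{d51ys}'.
Captured: group 1 = 'd51ys'.

'd51ys'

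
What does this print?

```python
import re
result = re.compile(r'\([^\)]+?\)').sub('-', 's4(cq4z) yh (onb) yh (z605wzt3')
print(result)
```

s4- yh - yh (z605wzt3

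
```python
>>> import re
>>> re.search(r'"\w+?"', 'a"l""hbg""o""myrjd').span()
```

(1, 4)

Unlike `match`, `search` isn't anchored — it looks for the pattern anywhere in the string.
The match spans [1:4] → '"l"'.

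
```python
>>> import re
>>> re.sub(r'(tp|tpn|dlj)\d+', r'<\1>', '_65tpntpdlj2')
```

`\1` in the replacement pulls in group 1's text for each match.

'_65tpntp<dlj>'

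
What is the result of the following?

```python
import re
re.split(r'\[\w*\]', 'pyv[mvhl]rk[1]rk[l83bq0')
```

Matches to split on: at [3:9] → '[mvhl]'; at [11:14] → '[1]'.
Splitting on the pattern gives 3 pieces.

['pyv', 'rk', 'rk[l83bq0']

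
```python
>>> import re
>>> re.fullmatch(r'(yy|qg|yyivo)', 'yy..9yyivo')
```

None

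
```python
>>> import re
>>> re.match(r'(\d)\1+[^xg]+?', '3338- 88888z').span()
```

`match` is anchored at position 0; if the pattern doesn't fit there, it returns None.
The match spans [0:4] → '3338'.

(0, 4)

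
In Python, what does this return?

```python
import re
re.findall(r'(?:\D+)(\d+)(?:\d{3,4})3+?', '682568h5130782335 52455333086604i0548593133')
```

['51307', '5245', '054859']

One capturing group, so `findall` returns just the captured substring from each match — 3 in all.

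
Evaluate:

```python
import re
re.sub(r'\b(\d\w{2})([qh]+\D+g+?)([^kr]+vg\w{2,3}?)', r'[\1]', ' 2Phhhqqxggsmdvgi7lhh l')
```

' [2Ph]lhh l'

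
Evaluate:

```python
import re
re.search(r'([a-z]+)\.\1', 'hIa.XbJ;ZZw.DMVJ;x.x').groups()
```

('x',)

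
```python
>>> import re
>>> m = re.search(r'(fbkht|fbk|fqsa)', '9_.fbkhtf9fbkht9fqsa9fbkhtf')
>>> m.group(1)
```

The match spans [3:8] → 'fbkht'.
Captured: group 1 = 'fbkht'.

'fbkht'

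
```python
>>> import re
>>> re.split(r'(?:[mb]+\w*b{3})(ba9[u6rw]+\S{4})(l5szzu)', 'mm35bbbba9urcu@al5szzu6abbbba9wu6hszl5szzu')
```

`re.split` interleaves the captured-group text with the surrounding fragments.

['', 'ba9urcu@a', 'l5szzu', '6abbbba9wu6hszl5szzu']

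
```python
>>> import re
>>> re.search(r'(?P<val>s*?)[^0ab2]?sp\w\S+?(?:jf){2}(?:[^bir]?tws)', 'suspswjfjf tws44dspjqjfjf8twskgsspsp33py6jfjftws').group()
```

'suspswjfjf tws'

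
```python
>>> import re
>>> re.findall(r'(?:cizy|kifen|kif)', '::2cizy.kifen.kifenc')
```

Branches in `(...|...)` are attempted left-to-right; the first branch that allows the whole pattern to succeed is taken.
`findall` yields the raw match text (3 of them) because the pattern has no groups.

['cizy', 'kifen', 'kifen']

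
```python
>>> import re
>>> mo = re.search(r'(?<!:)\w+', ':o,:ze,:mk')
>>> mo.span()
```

Because the assertion is negative and zero-width, positions next to the forbidden text are skipped.
Unlike `match`, `search` isn't anchored — it looks for the pattern anywhere in the string.
The match spans [5:6] → 'e'.

(5, 6)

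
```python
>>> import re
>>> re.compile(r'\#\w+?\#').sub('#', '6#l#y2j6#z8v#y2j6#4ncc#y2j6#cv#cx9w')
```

'6#y2j6#y2j6#y2j6#cx9w'

Every occurrence is swapped for '#'.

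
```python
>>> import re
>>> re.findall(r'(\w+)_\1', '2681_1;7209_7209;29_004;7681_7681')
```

['1', '7209', '7681']

`\1` has to match the exact text group 1 already captured.
Scanning left to right: at [3:6] match '1_1', group 1 = '1'; at [7:16] match '7209_7209', group 1 = '7209'; at [24:33] match '7681_7681', group 1 = '7681'.
Because there's exactly one group, `findall` drops the full match and keeps group 1 from each hit.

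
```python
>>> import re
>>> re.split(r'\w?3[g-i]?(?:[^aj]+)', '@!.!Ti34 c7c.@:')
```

['@!.!T', '']

The pattern matches optionally a word character, then the literal '3', then optionally a character in [g-i]; then one or more of any character except [aj] (non-capturing group).
Matches to split on: at [5:15] → 'i34 c7c.@:'.
Splitting on the pattern gives 2 pieces.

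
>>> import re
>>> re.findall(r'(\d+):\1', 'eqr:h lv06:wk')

[]

A backreference is literal: `\1` must see the identical characters the first group matched.
Because there's exactly one group, `findall` drops the full match and keeps group 1 from each hit.
Nothing in the string satisfies the pattern, so the list is empty.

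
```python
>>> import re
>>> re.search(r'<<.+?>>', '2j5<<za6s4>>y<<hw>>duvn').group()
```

A `+?`/`*?`/`{m,n}?` starts at its minimum and grows only as far as needed for what follows to match.
`re.search` scans for the first position where the pattern succeeds.
The match spans [3:12] → '<<za6s4>>'.

'<<za6s4>>'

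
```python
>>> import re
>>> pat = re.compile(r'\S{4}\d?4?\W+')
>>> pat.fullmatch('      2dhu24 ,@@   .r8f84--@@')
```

The pattern matches exactly 4 of a non-whitespace character; then optionally a digit, then optionally a literal '4'; then one or more of a non-word character.
For `fullmatch`, every character of the input must be accounted for by the pattern.
Here the pattern can't cover the whole string, so the call returns None.

None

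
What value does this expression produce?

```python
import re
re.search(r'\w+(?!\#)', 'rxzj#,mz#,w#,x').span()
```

(0, 3)

Because the assertion is negative and zero-width, positions next to the forbidden text are skipped.
The match spans [0:3] → 'rxz'.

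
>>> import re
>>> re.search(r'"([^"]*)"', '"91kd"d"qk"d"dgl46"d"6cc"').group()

'"91kd"'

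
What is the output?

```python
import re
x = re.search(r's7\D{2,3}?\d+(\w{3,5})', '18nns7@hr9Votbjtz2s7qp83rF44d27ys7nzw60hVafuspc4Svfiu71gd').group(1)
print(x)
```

Votbj

Pattern: the literal 's7', then 2 to 3 of a non-digit (lazy), then one or more of a digit; then 3 to 5 of a word character (captured).
`re.search` tries every starting position until one works.
The match spans [4:15] → 's7@hr9Votbj'.
Captured: group 1 = 'Votbj'.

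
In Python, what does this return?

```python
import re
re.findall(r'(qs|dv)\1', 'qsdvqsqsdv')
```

['qs']

`\1` is not a pattern — it's the concrete string captured by group 1, re-applied verbatim.
With a single group, `findall` returns only what that group captured — 1 item.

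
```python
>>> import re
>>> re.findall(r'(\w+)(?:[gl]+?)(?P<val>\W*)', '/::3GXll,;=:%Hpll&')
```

Pattern: one or more of a word character (captured); then one or more of one of [gl] (lazy) (non-capturing group); then zero or more of a non-word character (captured as 'val').
`findall` packs the 2 group values into a tuple for every match.

[('3GXl', ',;=:%'), ('Hpl', '&')]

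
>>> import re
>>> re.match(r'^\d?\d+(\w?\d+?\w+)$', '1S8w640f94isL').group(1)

This matches anchored at the start of the string; then optionally a digit; then one or more of a digit; then optionally a word character, then one or more of a digit (lazy), then one or more of a word character (captured); then anchored at the end.
`match` is anchored at position 0; if the pattern doesn't fit there, it returns None.
The match spans [0:13] → '1S8w640f94isL'.
Captured: group 1 = 'S8w640f94isL'.

'S8w640f94isL'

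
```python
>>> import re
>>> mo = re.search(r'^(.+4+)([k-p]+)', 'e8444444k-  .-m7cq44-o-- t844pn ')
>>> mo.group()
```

The pattern matches anchored at the start of the string; then one or more of any character, then one or more of the literal '4' (captured); then one or more of a character in [k-p] (captured).
`re.search` tries every starting position until one works.
The match spans [0:31] → 'e8444444k-  .-m7cq44-o-- t844pn'.
Captured: group 1 = 'e8444444k-  .-m7cq44-o-- t844', group 2 = 'pn'.

'e8444444k-  .-m7cq44-o-- t844pn'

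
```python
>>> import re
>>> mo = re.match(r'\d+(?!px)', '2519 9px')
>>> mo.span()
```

`re.match` won't scan ahead — the pattern has to work from the very first character.
The match spans [0:4] → '2519'.

(0, 4)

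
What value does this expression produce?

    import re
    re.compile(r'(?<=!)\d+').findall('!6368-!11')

The `(?=…)`/`(?<=…)` assertion just peeks at neighbouring text; it doesn't advance the match position.
`findall` yields the raw match text (2 of them) because the pattern has no groups.

['6368', '11']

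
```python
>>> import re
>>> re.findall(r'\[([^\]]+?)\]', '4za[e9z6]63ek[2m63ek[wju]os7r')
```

Walking the string: at [3:9] match '[e9z6]', group 1 = 'e9z6'; at [13:25] match '[2m63ek[wju]', group 1 = '2m63ek[wju'.
One capturing group, so `findall` returns just the captured substring from each match — 2 in all.

['e9z6', '2m63ek[wju']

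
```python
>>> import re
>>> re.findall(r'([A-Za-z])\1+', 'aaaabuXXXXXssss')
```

['a', 'X', 's']

`\1` is not a pattern — it's the concrete string captured by group 1, re-applied verbatim.
Matches: at [0:4] match 'aaaa', group 1 = 'a'; at [6:11] match 'XXXXX', group 1 = 'X'; at [11:15] match 'ssss', group 1 = 's'.
One capturing group, so `findall` returns just the captured substring from each match — 3 in all.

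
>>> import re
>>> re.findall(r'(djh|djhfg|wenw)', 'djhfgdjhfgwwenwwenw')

['djh', 'djh', 'wenw', 'wenw']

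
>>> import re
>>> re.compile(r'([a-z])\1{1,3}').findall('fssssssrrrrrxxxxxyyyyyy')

['s', 's', 'r', 'x', 'y', 'y']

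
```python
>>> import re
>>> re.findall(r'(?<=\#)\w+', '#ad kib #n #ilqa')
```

['ad', 'n', 'ilqa']

Lookahead/lookbehind check context without consuming it, so the matched span excludes the asserted characters.
Walking the string: at [1:3] → 'ad'; at [9:10] → 'n'; at [12:16] → 'ilqa'.
No capturing groups, so `findall` returns the 3 full match strings.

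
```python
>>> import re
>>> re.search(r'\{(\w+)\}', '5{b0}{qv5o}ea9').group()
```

`search` walks the string left to right and returns the first match it finds.
The match spans [1:5] → '{b0}'.
Captured: group 1 = 'b0'.

'{b0}'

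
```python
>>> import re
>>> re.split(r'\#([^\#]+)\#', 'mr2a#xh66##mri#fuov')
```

['mr2a', 'xh66', '', 'mri', 'fuov']

Matches to split on: at [4:10] → '#xh66#'; at [10:15] → '#mri#'.
`re.split` interleaves the captured-group text with the surrounding fragments.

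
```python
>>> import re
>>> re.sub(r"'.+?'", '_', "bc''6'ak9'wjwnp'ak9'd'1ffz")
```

'bc_ak9_ak9_1ffz'

`sub` substitutes '_' at each match site.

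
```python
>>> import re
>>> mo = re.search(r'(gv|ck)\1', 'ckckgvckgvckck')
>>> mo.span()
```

(0, 4)

After group 1 captures some text, `\1` only succeeds where that same text appears again.
`re.search` tries every starting position until one works.
The match spans [0:4] → 'ckck'.
Captured: group 1 = 'ck'.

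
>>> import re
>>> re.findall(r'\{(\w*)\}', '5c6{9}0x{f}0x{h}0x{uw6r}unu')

Scanning left to right: at [3:6] match '{9}', group 1 = '9'; at [8:11] match '{f}', group 1 = 'f'; at [13:16] match '{h}', group 1 = 'h'; at [18:24] match '{uw6r}', group 1 = 'uw6r'.
Because there's exactly one group, `findall` drops the full match and keeps group 1 from each hit.

['9', 'f', 'h', 'uw6r']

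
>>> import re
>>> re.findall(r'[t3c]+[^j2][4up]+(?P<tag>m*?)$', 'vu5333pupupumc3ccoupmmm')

['mmm']

Pattern: one or more of one of [t3c], then any character except [j2]; then one or more of one of [4up]; then zero or more of a literal 'm' (lazy) (captured as 'tag'); then anchored at the end.
Matches: at [13:23] match 'c3ccoupmmm', group 1 = 'mmm'.
Because there's exactly one group, `findall` drops the full match and keeps group 1 from the one hit.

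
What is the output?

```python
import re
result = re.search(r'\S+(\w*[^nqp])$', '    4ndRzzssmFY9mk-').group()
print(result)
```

4ndRzzssmFY9mk-

Pattern: one or more of a non-whitespace character; then zero or more of a word character, then any character except [nqp] (captured); then anchored at the end.
`re.search` tries every starting position until one works.
The match spans [4:19] → '4ndRzzssmFY9mk-'.
Captured: group 1 = '-'.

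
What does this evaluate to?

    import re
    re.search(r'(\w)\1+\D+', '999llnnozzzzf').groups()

('9',)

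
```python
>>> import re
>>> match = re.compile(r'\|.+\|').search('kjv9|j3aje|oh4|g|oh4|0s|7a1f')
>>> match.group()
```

'|j3aje|oh4|g|oh4|0s|'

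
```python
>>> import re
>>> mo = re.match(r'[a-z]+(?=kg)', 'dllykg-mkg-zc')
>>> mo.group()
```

'dlly'

With `match`, the pattern is implicitly anchored at the beginning.
The match spans [0:4] → 'dlly'.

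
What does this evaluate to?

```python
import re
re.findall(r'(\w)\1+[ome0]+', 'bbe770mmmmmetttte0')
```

`\1` has to match the exact text group 1 already captured.
One capturing group, so `findall` returns just the captured substring from each match — 3 in all.

['b', '7', 't']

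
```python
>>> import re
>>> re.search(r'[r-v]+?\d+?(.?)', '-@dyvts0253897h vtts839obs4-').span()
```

(4, 9)

This matches one or more of a character in [r-v] (lazy), then one or more of a digit (lazy); then optionally any character (captured).
`re.search` scans for the first position where the pattern succeeds.
The match spans [4:9] → 'vts02'.
Captured: group 1 = '2'.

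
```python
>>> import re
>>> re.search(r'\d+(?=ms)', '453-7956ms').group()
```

The `(?=…)`/`(?<=…)` assertion just peeks at neighbouring text; it doesn't advance the match position.
The match spans [4:8] → '7956'.

'7956'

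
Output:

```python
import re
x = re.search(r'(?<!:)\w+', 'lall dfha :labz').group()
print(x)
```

lall

`(?!…)`/`(?<!…)` only lets a position through if the neighbouring text does NOT match; no characters are consumed.
The match spans [0:4] → 'lall'.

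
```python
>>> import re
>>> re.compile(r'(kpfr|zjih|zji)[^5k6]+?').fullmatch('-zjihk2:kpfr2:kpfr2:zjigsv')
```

None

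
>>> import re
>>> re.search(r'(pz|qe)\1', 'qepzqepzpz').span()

After group 1 captures some text, `\1` only succeeds where that same text appears again.
Unlike `match`, `search` isn't anchored — it looks for the pattern anywhere in the string.
The match spans [6:10] → 'pzpz'.
Captured: group 1 = 'pz'.

(6, 10)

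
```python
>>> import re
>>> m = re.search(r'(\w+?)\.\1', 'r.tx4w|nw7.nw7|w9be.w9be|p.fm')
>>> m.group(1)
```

'nw7'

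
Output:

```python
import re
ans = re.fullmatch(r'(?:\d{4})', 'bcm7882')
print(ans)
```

None

This matches exactly 4 of a digit (non-capturing group).
`re.fullmatch` requires the pattern to consume the entire string.
Here the string isn't matched end-to-end, so the call returns None.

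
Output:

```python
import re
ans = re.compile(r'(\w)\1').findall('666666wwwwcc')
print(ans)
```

['6', '6', '6', 'w', 'w', 'c']

The backreference `\1` re-matches whatever the first group consumed, character for character.
Because there's exactly one group, `findall` drops the full match and keeps group 1 from each hit.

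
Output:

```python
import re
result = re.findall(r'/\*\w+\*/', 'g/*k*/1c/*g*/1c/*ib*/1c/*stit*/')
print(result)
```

`findall` yields the raw match text (4 of them) because the pattern has no groups.

['/*k*/', '/*g*/', '/*ib*/', '/*stit*/']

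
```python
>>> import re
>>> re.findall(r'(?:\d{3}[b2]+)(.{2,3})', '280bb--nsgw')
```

This matches exactly 3 of a digit, then one or more of one of [b2] (non-capturing group); then 2 to 3 of any character (captured).
Walking the string: at [0:8] match '280bb--n', group 1 = '--n'.
Because there's exactly one group, `findall` drops the full match and keeps group 1 from the one hit.

['--n']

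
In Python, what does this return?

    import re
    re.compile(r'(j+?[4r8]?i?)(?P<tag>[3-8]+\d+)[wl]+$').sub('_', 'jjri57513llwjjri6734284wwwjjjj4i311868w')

'jjri57513llwjjri6734284www_'

This matches one or more of the literal 'j' (lazy), then optionally one of [4r8], then optionally a literal 'i' (captured); then one or more of a character in [3-8], then one or more of a digit (captured as 'tag'); then one or more of one of [wl]; then anchored at the end.
Matches: at [26:39] → 'jjjj4i311868w'.
Every occurrence is swapped for '_'.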